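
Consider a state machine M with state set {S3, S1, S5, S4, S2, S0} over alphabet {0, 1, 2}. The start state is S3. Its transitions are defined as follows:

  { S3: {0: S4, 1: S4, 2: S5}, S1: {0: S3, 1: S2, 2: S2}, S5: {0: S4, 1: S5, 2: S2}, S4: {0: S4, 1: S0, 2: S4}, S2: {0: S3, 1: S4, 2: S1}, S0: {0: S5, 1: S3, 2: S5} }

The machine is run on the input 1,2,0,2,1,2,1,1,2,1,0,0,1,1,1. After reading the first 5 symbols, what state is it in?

S0

start at S3
read '1': S3 → S4
read '2': S4 → S4
read '0': S4 → S4
read '2': S4 → S4
read '1': S4 → S0
After 5 symbols: S0.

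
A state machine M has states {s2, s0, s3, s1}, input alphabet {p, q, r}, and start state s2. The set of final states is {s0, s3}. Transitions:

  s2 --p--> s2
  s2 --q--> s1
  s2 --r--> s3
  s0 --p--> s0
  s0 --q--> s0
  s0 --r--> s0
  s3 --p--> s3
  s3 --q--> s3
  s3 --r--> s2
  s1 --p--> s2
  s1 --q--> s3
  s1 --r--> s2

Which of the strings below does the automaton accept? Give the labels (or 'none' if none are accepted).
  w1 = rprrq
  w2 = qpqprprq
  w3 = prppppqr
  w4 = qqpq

w1:
  start at s2
  read 'r': s2 → s3
  read 'p': s3 → s3
  read 'r': s3 → s2
  read 'r': s2 → s3
  read 'q': s3 → s3
  end s3, accepted
w2:
  start at s2
  read 'q': s2 → s1
  read 'p': s1 → s2
  read 'q': s2 → s1
  read 'p': s1 → s2
  read 'r': s2 → s3
  read 'p': s3 → s3
  read 'r': s3 → s2
  read 'q': s2 → s1
  end s1, rejected
w3:
  start at s2
  read 'p': s2 → s2
  read 'r': s2 → s3
  read 'p': s3 → s3
  read 'p': s3 → s3
  read 'p': s3 → s3
  read 'p': s3 → s3
  read 'q': s3 → s3
  read 'r': s3 → s2
  end s2, rejected
w4:
  start at s2
  read 'q': s2 → s1
  read 'q': s1 → s3
  read 'p': s3 → s3
  read 'q': s3 → s3
  end s3, accepted

w1, w4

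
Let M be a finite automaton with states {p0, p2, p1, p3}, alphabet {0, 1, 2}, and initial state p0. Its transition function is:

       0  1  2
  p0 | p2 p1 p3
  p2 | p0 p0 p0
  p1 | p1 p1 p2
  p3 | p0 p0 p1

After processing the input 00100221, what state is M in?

p1

p0 → p2 → p0 → p1 → p1 → p1 → p2 → p0 → p1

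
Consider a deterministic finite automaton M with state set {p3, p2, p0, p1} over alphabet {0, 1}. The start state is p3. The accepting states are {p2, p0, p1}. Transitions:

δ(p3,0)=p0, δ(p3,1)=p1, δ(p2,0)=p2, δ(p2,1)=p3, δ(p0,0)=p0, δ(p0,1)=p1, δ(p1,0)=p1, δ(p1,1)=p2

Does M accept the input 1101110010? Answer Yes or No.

Yes

start at p3
read '1': p3 → p1
read '1': p1 → p2
read '0': p2 → p2
read '1': p2 → p3
read '1': p3 → p1
read '1': p1 → p2
read '0': p2 → p2
read '0': p2 → p2
read '1': p2 → p3
read '0': p3 → p0
End state p0 is accepting.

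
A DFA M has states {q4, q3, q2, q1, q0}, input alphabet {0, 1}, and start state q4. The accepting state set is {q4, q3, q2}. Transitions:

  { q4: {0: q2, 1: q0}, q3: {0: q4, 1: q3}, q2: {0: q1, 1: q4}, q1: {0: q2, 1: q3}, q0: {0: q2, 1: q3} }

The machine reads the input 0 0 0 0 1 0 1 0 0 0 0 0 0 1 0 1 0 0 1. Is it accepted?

Trace: q4 -0-> q2 -0-> q1 -0-> q2 -0-> q1 -1-> q3 -0-> q4 -1-> q0 -0-> q2 -0-> q1 -0-> q2 -0-> q1 -0-> q2 -0-> q1 -1-> q3 -0-> q4 -1-> q0 -0-> q2 -0-> q1 -1-> q3
End state q3 is accepting.

Yes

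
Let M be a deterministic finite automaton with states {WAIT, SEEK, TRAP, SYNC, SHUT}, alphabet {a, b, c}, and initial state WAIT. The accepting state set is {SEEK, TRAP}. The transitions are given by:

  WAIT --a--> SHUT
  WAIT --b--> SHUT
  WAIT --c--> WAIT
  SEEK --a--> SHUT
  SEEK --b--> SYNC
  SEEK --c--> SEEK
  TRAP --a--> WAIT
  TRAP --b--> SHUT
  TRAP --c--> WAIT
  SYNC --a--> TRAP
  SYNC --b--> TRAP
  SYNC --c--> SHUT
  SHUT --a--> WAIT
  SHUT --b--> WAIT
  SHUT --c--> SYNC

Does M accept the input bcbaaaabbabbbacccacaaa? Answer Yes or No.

start at WAIT
read 'b': WAIT → SHUT
read 'c': SHUT → SYNC
read 'b': SYNC → TRAP
read 'a': TRAP → WAIT
read 'a': WAIT → SHUT
read 'a': SHUT → WAIT
read 'a': WAIT → SHUT
read 'b': SHUT → WAIT
read 'b': WAIT → SHUT
read 'a': SHUT → WAIT
read 'b': WAIT → SHUT
read 'b': SHUT → WAIT
read 'b': WAIT → SHUT
read 'a': SHUT → WAIT
read 'c': WAIT → WAIT
read 'c': WAIT → WAIT
read 'c': WAIT → WAIT
read 'a': WAIT → SHUT
read 'c': SHUT → SYNC
read 'a': SYNC → TRAP
read 'a': TRAP → WAIT
read 'a': WAIT → SHUT
End state SHUT is not accepting.

No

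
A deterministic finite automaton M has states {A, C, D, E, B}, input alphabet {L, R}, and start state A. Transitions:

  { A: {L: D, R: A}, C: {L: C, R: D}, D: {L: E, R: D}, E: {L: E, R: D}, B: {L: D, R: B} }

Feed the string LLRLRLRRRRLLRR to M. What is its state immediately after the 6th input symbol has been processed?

E

Trace: A -L-> D -L-> E -R-> D -L-> E -R-> D -L-> E
After 6 symbols: E.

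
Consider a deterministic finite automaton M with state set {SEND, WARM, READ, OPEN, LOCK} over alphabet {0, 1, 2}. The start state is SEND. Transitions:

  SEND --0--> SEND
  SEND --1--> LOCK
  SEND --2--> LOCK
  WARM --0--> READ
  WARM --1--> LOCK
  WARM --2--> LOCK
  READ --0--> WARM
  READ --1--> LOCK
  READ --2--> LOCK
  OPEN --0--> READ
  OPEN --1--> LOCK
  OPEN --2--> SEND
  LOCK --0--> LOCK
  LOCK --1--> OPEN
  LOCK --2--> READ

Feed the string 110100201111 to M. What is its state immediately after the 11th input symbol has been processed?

LOCK

Trace: SEND -1-> LOCK -1-> OPEN -0-> READ -1-> LOCK -0-> LOCK -0-> LOCK -2-> READ -0-> WARM -1-> LOCK -1-> OPEN -1-> LOCK
After 11 symbols: LOCK.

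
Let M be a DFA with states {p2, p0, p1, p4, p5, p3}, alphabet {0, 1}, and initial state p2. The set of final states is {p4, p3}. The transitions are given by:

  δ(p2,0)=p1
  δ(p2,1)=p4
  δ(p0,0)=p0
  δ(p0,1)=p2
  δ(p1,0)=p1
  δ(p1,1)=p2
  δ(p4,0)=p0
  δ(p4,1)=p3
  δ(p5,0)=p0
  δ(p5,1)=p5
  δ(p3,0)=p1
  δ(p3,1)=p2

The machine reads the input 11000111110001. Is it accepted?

No

p2 → p4 → p3 → p1 → p1 → p1 → p2 → p4 → p3 → p2 → p4 → p0 → p0 → p0 → p2
End state p2 is not accepting.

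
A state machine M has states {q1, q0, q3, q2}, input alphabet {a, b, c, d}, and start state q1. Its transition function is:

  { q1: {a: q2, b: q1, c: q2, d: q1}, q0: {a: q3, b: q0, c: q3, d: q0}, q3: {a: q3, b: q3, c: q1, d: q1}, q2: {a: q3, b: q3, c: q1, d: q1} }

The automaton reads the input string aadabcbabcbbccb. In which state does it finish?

Trace: q1 -a-> q2 -a-> q3 -d-> q1 -a-> q2 -b-> q3 -c-> q1 -b-> q1 -a-> q2 -b-> q3 -c-> q1 -b-> q1 -b-> q1 -c-> q2 -c-> q1 -b-> q1

q1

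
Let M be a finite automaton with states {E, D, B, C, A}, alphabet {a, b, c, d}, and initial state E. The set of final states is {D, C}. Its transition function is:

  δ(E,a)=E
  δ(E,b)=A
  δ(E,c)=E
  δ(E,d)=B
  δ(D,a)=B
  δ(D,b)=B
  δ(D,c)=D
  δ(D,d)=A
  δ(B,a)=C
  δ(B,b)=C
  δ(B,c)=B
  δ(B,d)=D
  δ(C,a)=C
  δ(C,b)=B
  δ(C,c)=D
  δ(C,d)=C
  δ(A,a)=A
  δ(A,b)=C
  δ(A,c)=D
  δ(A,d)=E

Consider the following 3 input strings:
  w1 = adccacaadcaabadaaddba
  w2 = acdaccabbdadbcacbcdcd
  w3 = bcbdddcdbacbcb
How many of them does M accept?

2

w1:
  start at E
  read 'a': E → E
  read 'd': E → B
  read 'c': B → B
  read 'c': B → B
  read 'a': B → C
  read 'c': C → D
  read 'a': D → B
  read 'a': B → C
  read 'd': C → C
  read 'c': C → D
  read 'a': D → B
  read 'a': B → C
  read 'b': C → B
  read 'a': B → C
  read 'd': C → C
  read 'a': C → C
  read 'a': C → C
  read 'd': C → C
  read 'd': C → C
  read 'b': C → B
  read 'a': B → C
  end C, accepted
w2:
  start at E
  read 'a': E → E
  read 'c': E → E
  read 'd': E → B
  read 'a': B → C
  read 'c': C → D
  read 'c': D → D
  read 'a': D → B
  read 'b': B → C
  read 'b': C → B
  read 'd': B → D
  read 'a': D → B
  read 'd': B → D
  read 'b': D → B
  read 'c': B → B
  read 'a': B → C
  read 'c': C → D
  read 'b': D → B
  read 'c': B → B
  read 'd': B → D
  read 'c': D → D
  read 'd': D → A
  end A, rejected
w3:
  start at E
  read 'b': E → A
  read 'c': A → D
  read 'b': D → B
  read 'd': B → D
  read 'd': D → A
  read 'd': A → E
  read 'c': E → E
  read 'd': E → B
  read 'b': B → C
  read 'a': C → C
  read 'c': C → D
  read 'b': D → B
  read 'c': B → B
  read 'b': B → C
  end C, accepted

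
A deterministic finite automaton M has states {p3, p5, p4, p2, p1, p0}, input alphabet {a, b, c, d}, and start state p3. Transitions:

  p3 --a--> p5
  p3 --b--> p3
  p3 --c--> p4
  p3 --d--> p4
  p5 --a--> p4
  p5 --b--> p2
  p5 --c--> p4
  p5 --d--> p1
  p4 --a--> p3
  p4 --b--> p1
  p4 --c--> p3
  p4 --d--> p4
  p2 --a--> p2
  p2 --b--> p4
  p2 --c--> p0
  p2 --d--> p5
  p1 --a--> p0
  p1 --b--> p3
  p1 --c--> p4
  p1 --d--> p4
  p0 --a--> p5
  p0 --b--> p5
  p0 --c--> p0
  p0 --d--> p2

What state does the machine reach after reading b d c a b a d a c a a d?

p4

start at p3
read 'b': p3 → p3
read 'd': p3 → p4
read 'c': p4 → p3
read 'a': p3 → p5
read 'b': p5 → p2
read 'a': p2 → p2
read 'd': p2 → p5
read 'a': p5 → p4
read 'c': p4 → p3
read 'a': p3 → p5
read 'a': p5 → p4
read 'd': p4 → p4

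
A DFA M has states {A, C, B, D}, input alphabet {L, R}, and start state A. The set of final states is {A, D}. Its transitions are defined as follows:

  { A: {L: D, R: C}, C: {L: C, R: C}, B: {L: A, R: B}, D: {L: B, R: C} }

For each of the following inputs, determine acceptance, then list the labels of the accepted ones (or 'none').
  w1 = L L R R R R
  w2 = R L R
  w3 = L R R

w1: Trace: A -L-> D -L-> B -R-> B -R-> B -R-> B -R-> B  → end B, rejected
w2: Trace: A -R-> C -L-> C -R-> C  → end C, rejected
w3: Trace: A -L-> D -R-> C -R-> C  → end C, rejected

none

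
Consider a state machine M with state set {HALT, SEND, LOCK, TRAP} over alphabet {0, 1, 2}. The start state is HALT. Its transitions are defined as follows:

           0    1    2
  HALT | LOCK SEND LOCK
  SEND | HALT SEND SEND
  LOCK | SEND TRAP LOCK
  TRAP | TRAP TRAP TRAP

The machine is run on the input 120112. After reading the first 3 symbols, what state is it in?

HALT

start at HALT
read '1': HALT → SEND
read '2': SEND → SEND
read '0': SEND → HALT
After 3 symbols: HALT.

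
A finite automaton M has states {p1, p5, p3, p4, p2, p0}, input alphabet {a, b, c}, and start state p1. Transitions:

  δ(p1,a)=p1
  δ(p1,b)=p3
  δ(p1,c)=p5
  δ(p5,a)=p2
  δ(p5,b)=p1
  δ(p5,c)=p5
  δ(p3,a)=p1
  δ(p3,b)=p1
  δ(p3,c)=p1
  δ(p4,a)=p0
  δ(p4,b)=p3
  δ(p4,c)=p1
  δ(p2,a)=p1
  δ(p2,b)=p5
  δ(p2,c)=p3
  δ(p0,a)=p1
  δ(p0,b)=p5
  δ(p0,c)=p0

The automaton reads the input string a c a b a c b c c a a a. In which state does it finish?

Trace: p1 -a-> p1 -c-> p5 -a-> p2 -b-> p5 -a-> p2 -c-> p3 -b-> p1 -c-> p5 -c-> p5 -a-> p2 -a-> p1 -a-> p1

p1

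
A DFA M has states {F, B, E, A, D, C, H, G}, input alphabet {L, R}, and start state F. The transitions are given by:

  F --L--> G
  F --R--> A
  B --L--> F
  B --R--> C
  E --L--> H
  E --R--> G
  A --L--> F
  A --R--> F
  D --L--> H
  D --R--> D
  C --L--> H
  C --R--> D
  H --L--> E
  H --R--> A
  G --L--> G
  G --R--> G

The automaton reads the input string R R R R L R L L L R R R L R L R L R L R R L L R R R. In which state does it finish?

Trace: F -R-> A -R-> F -R-> A -R-> F -L-> G -R-> G -L-> G -L-> G -L-> G -R-> G -R-> G -R-> G -L-> G -R-> G -L-> G -R-> G -L-> G -R-> G -L-> G -R-> G -R-> G -L-> G -L-> G -R-> G -R-> G -R-> G

G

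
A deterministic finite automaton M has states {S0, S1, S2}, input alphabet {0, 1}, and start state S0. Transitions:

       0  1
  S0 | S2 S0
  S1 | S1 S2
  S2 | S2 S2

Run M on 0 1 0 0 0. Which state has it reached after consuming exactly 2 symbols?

S2

Trace: S0 -0-> S2 -1-> S2
After 2 symbols: S2.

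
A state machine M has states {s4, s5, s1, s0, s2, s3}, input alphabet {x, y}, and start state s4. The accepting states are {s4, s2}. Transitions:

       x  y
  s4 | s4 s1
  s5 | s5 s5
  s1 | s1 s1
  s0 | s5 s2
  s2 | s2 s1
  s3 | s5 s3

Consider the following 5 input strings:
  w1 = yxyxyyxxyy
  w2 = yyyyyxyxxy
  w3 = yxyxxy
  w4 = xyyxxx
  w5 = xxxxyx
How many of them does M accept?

w1: Trace: s4 -y-> s1 -x-> s1 -y-> s1 -x-> s1 -y-> s1 -y-> s1 -x-> s1 -x-> s1 -y-> s1 -y-> s1  → end s1, rejected
w2: Trace: s4 -y-> s1 -y-> s1 -y-> s1 -y-> s1 -y-> s1 -x-> s1 -y-> s1 -x-> s1 -x-> s1 -y-> s1  → end s1, rejected
w3: Trace: s4 -y-> s1 -x-> s1 -y-> s1 -x-> s1 -x-> s1 -y-> s1  → end s1, rejected
w4: Trace: s4 -x-> s4 -y-> s1 -y-> s1 -x-> s1 -x-> s1 -x-> s1  → end s1, rejected
w5: Trace: s4 -x-> s4 -x-> s4 -x-> s4 -x-> s4 -y-> s1 -x-> s1  → end s1, rejected

0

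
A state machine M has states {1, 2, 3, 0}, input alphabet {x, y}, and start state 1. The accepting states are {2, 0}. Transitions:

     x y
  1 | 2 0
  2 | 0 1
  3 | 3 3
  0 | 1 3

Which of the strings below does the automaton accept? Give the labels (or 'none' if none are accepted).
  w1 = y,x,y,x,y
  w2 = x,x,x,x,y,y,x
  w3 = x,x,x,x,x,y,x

w1: 1 → 0 → 1 → 0 → 1 → 0  → end 0, accepted
w2: 1 → 2 → 0 → 1 → 2 → 1 → 0 → 1  → end 1, rejected
w3: 1 → 2 → 0 → 1 → 2 → 0 → 3 → 3  → end 3, rejected

w1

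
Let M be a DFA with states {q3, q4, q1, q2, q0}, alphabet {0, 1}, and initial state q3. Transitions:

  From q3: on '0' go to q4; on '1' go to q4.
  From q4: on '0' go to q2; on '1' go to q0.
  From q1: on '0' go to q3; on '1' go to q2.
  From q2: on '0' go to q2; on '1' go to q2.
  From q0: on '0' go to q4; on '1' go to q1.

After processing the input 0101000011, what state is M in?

q2

Trace: q3 -0-> q4 -1-> q0 -0-> q4 -1-> q0 -0-> q4 -0-> q2 -0-> q2 -0-> q2 -1-> q2 -1-> q2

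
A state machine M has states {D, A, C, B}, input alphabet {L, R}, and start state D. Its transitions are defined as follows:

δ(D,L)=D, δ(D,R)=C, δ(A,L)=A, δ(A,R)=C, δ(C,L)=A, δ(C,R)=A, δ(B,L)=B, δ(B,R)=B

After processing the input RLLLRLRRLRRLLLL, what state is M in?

D → C → A → A → A → C → A → C → A → A → C → A → A → A → A → A

A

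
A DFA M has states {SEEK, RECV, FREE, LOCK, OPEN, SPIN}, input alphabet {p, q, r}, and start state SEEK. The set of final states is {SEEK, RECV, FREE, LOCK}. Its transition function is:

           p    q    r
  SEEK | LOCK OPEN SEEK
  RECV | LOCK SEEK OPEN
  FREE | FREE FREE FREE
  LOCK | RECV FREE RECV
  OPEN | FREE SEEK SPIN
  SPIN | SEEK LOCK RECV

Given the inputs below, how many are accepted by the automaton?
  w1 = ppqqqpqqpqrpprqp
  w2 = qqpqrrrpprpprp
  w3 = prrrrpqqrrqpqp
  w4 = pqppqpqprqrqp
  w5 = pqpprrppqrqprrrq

5

w1:
  start at SEEK
  read 'p': SEEK → LOCK
  read 'p': LOCK → RECV
  read 'q': RECV → SEEK
  read 'q': SEEK → OPEN
  read 'q': OPEN → SEEK
  read 'p': SEEK → LOCK
  read 'q': LOCK → FREE
  read 'q': FREE → FREE
  read 'p': FREE → FREE
  read 'q': FREE → FREE
  read 'r': FREE → FREE
  read 'p': FREE → FREE
  read 'p': FREE → FREE
  read 'r': FREE → FREE
  read 'q': FREE → FREE
  read 'p': FREE → FREE
  end FREE, accepted
w2:
  start at SEEK
  read 'q': SEEK → OPEN
  read 'q': OPEN → SEEK
  read 'p': SEEK → LOCK
  read 'q': LOCK → FREE
  read 'r': FREE → FREE
  read 'r': FREE → FREE
  read 'r': FREE → FREE
  read 'p': FREE → FREE
  read 'p': FREE → FREE
  read 'r': FREE → FREE
  read 'p': FREE → FREE
  read 'p': FREE → FREE
  read 'r': FREE → FREE
  read 'p': FREE → FREE
  end FREE, accepted
w3:
  start at SEEK
  read 'p': SEEK → LOCK
  read 'r': LOCK → RECV
  read 'r': RECV → OPEN
  read 'r': OPEN → SPIN
  read 'r': SPIN → RECV
  read 'p': RECV → LOCK
  read 'q': LOCK → FREE
  read 'q': FREE → FREE
  read 'r': FREE → FREE
  read 'r': FREE → FREE
  read 'q': FREE → FREE
  read 'p': FREE → FREE
  read 'q': FREE → FREE
  read 'p': FREE → FREE
  end FREE, accepted
w4:
  start at SEEK
  read 'p': SEEK → LOCK
  read 'q': LOCK → FREE
  read 'p': FREE → FREE
  read 'p': FREE → FREE
  read 'q': FREE → FREE
  read 'p': FREE → FREE
  read 'q': FREE → FREE
  read 'p': FREE → FREE
  read 'r': FREE → FREE
  read 'q': FREE → FREE
  read 'r': FREE → FREE
  read 'q': FREE → FREE
  read 'p': FREE → FREE
  end FREE, accepted
w5:
  start at SEEK
  read 'p': SEEK → LOCK
  read 'q': LOCK → FREE
  read 'p': FREE → FREE
  read 'p': FREE → FREE
  read 'r': FREE → FREE
  read 'r': FREE → FREE
  read 'p': FREE → FREE
  read 'p': FREE → FREE
  read 'q': FREE → FREE
  read 'r': FREE → FREE
  read 'q': FREE → FREE
  read 'p': FREE → FREE
  read 'r': FREE → FREE
  read 'r': FREE → FREE
  read 'r': FREE → FREE
  read 'q': FREE → FREE
  end FREE, accepted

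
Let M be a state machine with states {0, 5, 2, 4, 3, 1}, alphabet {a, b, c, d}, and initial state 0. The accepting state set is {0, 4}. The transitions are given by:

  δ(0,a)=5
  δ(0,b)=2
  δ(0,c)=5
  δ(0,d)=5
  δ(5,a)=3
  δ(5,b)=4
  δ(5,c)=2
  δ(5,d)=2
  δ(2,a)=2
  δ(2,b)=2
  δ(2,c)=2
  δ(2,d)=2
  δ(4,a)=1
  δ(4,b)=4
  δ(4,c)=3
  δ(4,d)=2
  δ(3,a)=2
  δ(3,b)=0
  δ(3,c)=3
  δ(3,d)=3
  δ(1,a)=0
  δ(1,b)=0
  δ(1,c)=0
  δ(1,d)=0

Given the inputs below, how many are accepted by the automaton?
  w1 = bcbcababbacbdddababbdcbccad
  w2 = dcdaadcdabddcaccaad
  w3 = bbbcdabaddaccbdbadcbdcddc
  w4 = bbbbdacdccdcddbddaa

w1:
  start at 0
  read 'b': 0 → 2
  read 'c': 2 → 2
  read 'b': 2 → 2
  read 'c': 2 → 2
  read 'a': 2 → 2
  read 'b': 2 → 2
  read 'a': 2 → 2
  read 'b': 2 → 2
  read 'b': 2 → 2
  read 'a': 2 → 2
  read 'c': 2 → 2
  read 'b': 2 → 2
  read 'd': 2 → 2
  read 'd': 2 → 2
  read 'd': 2 → 2
  read 'a': 2 → 2
  read 'b': 2 → 2
  read 'a': 2 → 2
  read 'b': 2 → 2
  read 'b': 2 → 2
  read 'd': 2 → 2
  read 'c': 2 → 2
  read 'b': 2 → 2
  read 'c': 2 → 2
  read 'c': 2 → 2
  read 'a': 2 → 2
  read 'd': 2 → 2
  end 2, rejected
w2:
  start at 0
  read 'd': 0 → 5
  read 'c': 5 → 2
  read 'd': 2 → 2
  read 'a': 2 → 2
  read 'a': 2 → 2
  read 'd': 2 → 2
  read 'c': 2 → 2
  read 'd': 2 → 2
  read 'a': 2 → 2
  read 'b': 2 → 2
  read 'd': 2 → 2
  read 'd': 2 → 2
  read 'c': 2 → 2
  read 'a': 2 → 2
  read 'c': 2 → 2
  read 'c': 2 → 2
  read 'a': 2 → 2
  read 'a': 2 → 2
  read 'd': 2 → 2
  end 2, rejected
w3:
  start at 0
  read 'b': 0 → 2
  read 'b': 2 → 2
  read 'b': 2 → 2
  read 'c': 2 → 2
  read 'd': 2 → 2
  read 'a': 2 → 2
  read 'b': 2 → 2
  read 'a': 2 → 2
  read 'd': 2 → 2
  read 'd': 2 → 2
  read 'a': 2 → 2
  read 'c': 2 → 2
  read 'c': 2 → 2
  read 'b': 2 → 2
  read 'd': 2 → 2
  read 'b': 2 → 2
  read 'a': 2 → 2
  read 'd': 2 → 2
  read 'c': 2 → 2
  read 'b': 2 → 2
  read 'd': 2 → 2
  read 'c': 2 → 2
  read 'd': 2 → 2
  read 'd': 2 → 2
  read 'c': 2 → 2
  end 2, rejected
w4:
  start at 0
  read 'b': 0 → 2
  read 'b': 2 → 2
  read 'b': 2 → 2
  read 'b': 2 → 2
  read 'd': 2 → 2
  read 'a': 2 → 2
  read 'c': 2 → 2
  read 'd': 2 → 2
  read 'c': 2 → 2
  read 'c': 2 → 2
  read 'd': 2 → 2
  read 'c': 2 → 2
  read 'd': 2 → 2
  read 'd': 2 → 2
  read 'b': 2 → 2
  read 'd': 2 → 2
  read 'd': 2 → 2
  read 'a': 2 → 2
  read 'a': 2 → 2
  end 2, rejected

0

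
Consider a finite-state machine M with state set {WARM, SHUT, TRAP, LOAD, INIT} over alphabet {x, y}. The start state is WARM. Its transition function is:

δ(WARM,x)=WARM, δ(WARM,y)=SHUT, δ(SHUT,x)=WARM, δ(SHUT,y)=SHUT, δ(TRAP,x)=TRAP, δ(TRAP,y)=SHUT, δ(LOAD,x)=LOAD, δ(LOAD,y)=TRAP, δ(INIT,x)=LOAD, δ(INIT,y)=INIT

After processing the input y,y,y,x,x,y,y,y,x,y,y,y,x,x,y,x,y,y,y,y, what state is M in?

WARM → SHUT → SHUT → SHUT → WARM → WARM → SHUT → SHUT → SHUT → WARM → SHUT → SHUT → SHUT → WARM → WARM → SHUT → WARM → SHUT → SHUT → SHUT → SHUT

SHUT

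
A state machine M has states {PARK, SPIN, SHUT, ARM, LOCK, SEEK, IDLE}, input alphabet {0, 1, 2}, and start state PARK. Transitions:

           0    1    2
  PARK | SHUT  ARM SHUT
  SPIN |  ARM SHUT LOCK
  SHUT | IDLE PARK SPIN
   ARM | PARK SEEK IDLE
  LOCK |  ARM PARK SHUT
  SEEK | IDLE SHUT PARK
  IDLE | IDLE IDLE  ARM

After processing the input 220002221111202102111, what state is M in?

Trace: PARK -2-> SHUT -2-> SPIN -0-> ARM -0-> PARK -0-> SHUT -2-> SPIN -2-> LOCK -2-> SHUT -1-> PARK -1-> ARM -1-> SEEK -1-> SHUT -2-> SPIN -0-> ARM -2-> IDLE -1-> IDLE -0-> IDLE -2-> ARM -1-> SEEK -1-> SHUT -1-> PARK

PARK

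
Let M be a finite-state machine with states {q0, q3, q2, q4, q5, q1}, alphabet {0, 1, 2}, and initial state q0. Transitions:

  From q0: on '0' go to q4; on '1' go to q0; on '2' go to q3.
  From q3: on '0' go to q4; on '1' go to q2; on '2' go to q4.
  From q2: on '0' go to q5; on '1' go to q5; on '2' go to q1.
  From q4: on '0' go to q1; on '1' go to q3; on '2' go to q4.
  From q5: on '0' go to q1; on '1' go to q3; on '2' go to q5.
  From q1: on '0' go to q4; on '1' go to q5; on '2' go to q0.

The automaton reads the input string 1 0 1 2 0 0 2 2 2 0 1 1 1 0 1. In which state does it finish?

start at q0
read '1': q0 → q0
read '0': q0 → q4
read '1': q4 → q3
read '2': q3 → q4
read '0': q4 → q1
read '0': q1 → q4
read '2': q4 → q4
read '2': q4 → q4
read '2': q4 → q4
read '0': q4 → q1
read '1': q1 → q5
read '1': q5 → q3
read '1': q3 → q2
read '0': q2 → q5
read '1': q5 → q3

q3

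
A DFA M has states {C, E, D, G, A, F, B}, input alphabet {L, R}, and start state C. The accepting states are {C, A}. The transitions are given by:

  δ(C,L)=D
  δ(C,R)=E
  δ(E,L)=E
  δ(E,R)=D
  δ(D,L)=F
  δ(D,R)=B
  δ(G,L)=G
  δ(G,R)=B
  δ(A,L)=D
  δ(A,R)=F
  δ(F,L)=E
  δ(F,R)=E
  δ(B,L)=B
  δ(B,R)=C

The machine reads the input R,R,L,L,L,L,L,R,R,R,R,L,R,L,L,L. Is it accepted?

start at C
read 'R': C → E
read 'R': E → D
read 'L': D → F
read 'L': F → E
read 'L': E → E
read 'L': E → E
read 'L': E → E
read 'R': E → D
read 'R': D → B
read 'R': B → C
read 'R': C → E
read 'L': E → E
read 'R': E → D
read 'L': D → F
read 'L': F → E
read 'L': E → E
End state E is not accepting.

No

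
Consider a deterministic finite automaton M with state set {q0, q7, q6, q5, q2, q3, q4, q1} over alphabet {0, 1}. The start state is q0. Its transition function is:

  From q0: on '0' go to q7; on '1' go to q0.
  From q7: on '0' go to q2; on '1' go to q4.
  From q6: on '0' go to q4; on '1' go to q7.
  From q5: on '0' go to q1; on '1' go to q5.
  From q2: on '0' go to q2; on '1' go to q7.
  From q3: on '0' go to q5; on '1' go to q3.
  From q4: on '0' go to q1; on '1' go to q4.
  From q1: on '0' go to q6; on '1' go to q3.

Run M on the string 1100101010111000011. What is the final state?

q3

start at q0
read '1': q0 → q0
read '1': q0 → q0
read '0': q0 → q7
read '0': q7 → q2
read '1': q2 → q7
read '0': q7 → q2
read '1': q2 → q7
read '0': q7 → q2
read '1': q2 → q7
read '0': q7 → q2
read '1': q2 → q7
read '1': q7 → q4
read '1': q4 → q4
read '0': q4 → q1
read '0': q1 → q6
read '0': q6 → q4
read '0': q4 → q1
read '1': q1 → q3
read '1': q3 → q3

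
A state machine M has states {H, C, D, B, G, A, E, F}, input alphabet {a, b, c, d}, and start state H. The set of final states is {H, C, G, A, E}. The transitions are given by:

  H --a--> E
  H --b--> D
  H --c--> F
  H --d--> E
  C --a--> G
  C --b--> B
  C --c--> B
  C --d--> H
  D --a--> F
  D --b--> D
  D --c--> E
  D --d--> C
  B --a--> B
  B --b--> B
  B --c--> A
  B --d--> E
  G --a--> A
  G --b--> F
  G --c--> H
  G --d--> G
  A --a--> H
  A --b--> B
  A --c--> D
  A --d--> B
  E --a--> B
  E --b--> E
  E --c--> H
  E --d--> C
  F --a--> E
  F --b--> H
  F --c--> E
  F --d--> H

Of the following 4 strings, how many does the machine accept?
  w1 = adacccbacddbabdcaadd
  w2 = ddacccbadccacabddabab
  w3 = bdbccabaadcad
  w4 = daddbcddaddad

w1: H → E → C → G → H → F → E → E → B → A → B → E → E → B → B → E → H → E → B → E → C  → end C, accepted
w2: H → E → C → G → H → F → E → E → B → E → H → F → E → H → E → E → C → H → E → E → B → B  → end B, rejected
w3: H → D → C → B → A → D → F → H → E → B → E → H → E → C  → end C, accepted
w4: H → E → B → E → C → B → A → B → E → B → E → C → G → G  → end G, accepted

3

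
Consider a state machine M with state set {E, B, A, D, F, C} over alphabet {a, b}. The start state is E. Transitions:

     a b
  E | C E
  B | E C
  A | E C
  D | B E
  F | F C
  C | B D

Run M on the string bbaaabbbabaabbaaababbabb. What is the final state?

E

E → E → E → C → B → E → E → E → E → C → D → B → E → E → E → C → B → E → E → C → D → E → C → D → E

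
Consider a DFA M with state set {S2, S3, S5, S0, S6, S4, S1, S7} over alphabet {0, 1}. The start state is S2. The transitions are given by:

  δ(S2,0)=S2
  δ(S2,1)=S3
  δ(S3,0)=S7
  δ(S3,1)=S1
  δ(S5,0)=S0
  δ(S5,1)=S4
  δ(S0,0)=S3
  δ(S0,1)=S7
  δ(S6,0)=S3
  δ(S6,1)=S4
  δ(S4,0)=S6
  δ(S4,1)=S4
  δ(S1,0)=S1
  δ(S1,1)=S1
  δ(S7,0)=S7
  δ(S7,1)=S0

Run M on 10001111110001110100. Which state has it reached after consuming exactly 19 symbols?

S1

Trace: S2 -1-> S3 -0-> S7 -0-> S7 -0-> S7 -1-> S0 -1-> S7 -1-> S0 -1-> S7 -1-> S0 -1-> S7 -0-> S7 -0-> S7 -0-> S7 -1-> S0 -1-> S7 -1-> S0 -0-> S3 -1-> S1 -0-> S1
After 19 symbols: S1.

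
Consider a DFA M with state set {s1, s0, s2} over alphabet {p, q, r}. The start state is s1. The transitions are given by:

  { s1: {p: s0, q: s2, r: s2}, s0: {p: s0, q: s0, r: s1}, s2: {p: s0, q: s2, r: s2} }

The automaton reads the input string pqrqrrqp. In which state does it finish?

s0

Trace: s1 -p-> s0 -q-> s0 -r-> s1 -q-> s2 -r-> s2 -r-> s2 -q-> s2 -p-> s0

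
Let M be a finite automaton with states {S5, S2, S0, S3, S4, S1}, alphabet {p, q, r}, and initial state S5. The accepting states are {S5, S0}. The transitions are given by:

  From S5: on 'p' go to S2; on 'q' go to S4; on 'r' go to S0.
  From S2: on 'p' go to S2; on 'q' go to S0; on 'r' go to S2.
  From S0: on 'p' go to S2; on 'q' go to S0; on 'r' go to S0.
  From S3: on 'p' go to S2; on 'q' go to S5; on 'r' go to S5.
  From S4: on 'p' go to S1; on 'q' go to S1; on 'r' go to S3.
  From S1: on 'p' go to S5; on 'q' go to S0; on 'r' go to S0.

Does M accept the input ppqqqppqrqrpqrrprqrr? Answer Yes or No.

S5 → S2 → S2 → S0 → S0 → S0 → S2 → S2 → S0 → S0 → S0 → S0 → S2 → S0 → S0 → S0 → S2 → S2 → S0 → S0 → S0
End state S0 is accepting.

Yes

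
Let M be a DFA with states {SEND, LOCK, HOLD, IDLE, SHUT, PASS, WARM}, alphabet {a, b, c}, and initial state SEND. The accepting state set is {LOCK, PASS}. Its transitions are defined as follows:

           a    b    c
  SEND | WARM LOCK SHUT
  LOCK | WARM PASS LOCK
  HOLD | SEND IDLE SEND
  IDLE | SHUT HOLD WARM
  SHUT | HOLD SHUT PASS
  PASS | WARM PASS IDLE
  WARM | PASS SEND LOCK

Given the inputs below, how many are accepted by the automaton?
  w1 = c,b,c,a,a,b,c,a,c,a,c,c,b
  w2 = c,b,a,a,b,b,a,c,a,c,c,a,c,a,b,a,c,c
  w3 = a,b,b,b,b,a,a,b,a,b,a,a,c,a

w1: Trace: SEND -c-> SHUT -b-> SHUT -c-> PASS -a-> WARM -a-> PASS -b-> PASS -c-> IDLE -a-> SHUT -c-> PASS -a-> WARM -c-> LOCK -c-> LOCK -b-> PASS  → end PASS, accepted
w2: Trace: SEND -c-> SHUT -b-> SHUT -a-> HOLD -a-> SEND -b-> LOCK -b-> PASS -a-> WARM -c-> LOCK -a-> WARM -c-> LOCK -c-> LOCK -a-> WARM -c-> LOCK -a-> WARM -b-> SEND -a-> WARM -c-> LOCK -c-> LOCK  → end LOCK, accepted
w3: Trace: SEND -a-> WARM -b-> SEND -b-> LOCK -b-> PASS -b-> PASS -a-> WARM -a-> PASS -b-> PASS -a-> WARM -b-> SEND -a-> WARM -a-> PASS -c-> IDLE -a-> SHUT  → end SHUT, rejected

2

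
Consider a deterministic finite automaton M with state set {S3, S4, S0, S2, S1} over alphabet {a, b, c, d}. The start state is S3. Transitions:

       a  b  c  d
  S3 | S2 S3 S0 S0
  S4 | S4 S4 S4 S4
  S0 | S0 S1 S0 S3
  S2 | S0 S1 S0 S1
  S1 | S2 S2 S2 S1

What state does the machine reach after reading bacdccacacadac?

start at S3
read 'b': S3 → S3
read 'a': S3 → S2
read 'c': S2 → S0
read 'd': S0 → S3
read 'c': S3 → S0
read 'c': S0 → S0
read 'a': S0 → S0
read 'c': S0 → S0
read 'a': S0 → S0
read 'c': S0 → S0
read 'a': S0 → S0
read 'd': S0 → S3
read 'a': S3 → S2
read 'c': S2 → S0

S0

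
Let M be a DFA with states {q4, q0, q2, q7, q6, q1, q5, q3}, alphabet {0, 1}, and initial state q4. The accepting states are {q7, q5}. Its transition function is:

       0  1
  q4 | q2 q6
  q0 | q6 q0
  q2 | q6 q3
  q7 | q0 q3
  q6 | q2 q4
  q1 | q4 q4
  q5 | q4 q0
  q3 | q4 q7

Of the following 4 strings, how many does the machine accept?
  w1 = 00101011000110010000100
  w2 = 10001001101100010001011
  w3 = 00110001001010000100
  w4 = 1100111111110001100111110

w1: Trace: q4 -0-> q2 -0-> q6 -1-> q4 -0-> q2 -1-> q3 -0-> q4 -1-> q6 -1-> q4 -0-> q2 -0-> q6 -0-> q2 -1-> q3 -1-> q7 -0-> q0 -0-> q6 -1-> q4 -0-> q2 -0-> q6 -0-> q2 -0-> q6 -1-> q4 -0-> q2 -0-> q6  → end q6, rejected
w2: Trace: q4 -1-> q6 -0-> q2 -0-> q6 -0-> q2 -1-> q3 -0-> q4 -0-> q2 -1-> q3 -1-> q7 -0-> q0 -1-> q0 -1-> q0 -0-> q6 -0-> q2 -0-> q6 -1-> q4 -0-> q2 -0-> q6 -0-> q2 -1-> q3 -0-> q4 -1-> q6 -1-> q4  → end q4, rejected
w3: Trace: q4 -0-> q2 -0-> q6 -1-> q4 -1-> q6 -0-> q2 -0-> q6 -0-> q2 -1-> q3 -0-> q4 -0-> q2 -1-> q3 -0-> q4 -1-> q6 -0-> q2 -0-> q6 -0-> q2 -0-> q6 -1-> q4 -0-> q2 -0-> q6  → end q6, rejected
w4: Trace: q4 -1-> q6 -1-> q4 -0-> q2 -0-> q6 -1-> q4 -1-> q6 -1-> q4 -1-> q6 -1-> q4 -1-> q6 -1-> q4 -1-> q6 -0-> q2 -0-> q6 -0-> q2 -1-> q3 -1-> q7 -0-> q0 -0-> q6 -1-> q4 -1-> q6 -1-> q4 -1-> q6 -1-> q4 -0-> q2  → end q2, rejected

0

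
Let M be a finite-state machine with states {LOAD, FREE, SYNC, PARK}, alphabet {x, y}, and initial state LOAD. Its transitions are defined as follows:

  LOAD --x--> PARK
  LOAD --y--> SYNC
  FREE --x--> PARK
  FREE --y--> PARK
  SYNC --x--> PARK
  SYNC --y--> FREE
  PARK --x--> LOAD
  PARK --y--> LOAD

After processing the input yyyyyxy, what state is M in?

LOAD

Trace: LOAD -y-> SYNC -y-> FREE -y-> PARK -y-> LOAD -y-> SYNC -x-> PARK -y-> LOAD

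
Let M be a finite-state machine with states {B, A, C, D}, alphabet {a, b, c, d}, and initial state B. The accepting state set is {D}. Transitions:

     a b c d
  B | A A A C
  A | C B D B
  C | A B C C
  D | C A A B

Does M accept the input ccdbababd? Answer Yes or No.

Trace: B -c-> A -c-> D -d-> B -b-> A -a-> C -b-> B -a-> A -b-> B -d-> C
End state C is not accepting.

No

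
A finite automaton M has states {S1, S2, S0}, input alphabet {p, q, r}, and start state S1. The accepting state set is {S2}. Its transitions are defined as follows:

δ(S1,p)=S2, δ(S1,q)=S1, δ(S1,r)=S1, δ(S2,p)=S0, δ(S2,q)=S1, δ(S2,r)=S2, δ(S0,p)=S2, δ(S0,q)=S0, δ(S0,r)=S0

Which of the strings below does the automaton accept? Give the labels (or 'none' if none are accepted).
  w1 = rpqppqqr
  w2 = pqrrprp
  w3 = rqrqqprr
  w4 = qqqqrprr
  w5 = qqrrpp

w3, w4

w1: Trace: S1 -r-> S1 -p-> S2 -q-> S1 -p-> S2 -p-> S0 -q-> S0 -q-> S0 -r-> S0  → end S0, rejected
w2: Trace: S1 -p-> S2 -q-> S1 -r-> S1 -r-> S1 -p-> S2 -r-> S2 -p-> S0  → end S0, rejected
w3: Trace: S1 -r-> S1 -q-> S1 -r-> S1 -q-> S1 -q-> S1 -p-> S2 -r-> S2 -r-> S2  → end S2, accepted
w4: Trace: S1 -q-> S1 -q-> S1 -q-> S1 -q-> S1 -r-> S1 -p-> S2 -r-> S2 -r-> S2  → end S2, accepted
w5: Trace: S1 -q-> S1 -q-> S1 -r-> S1 -r-> S1 -p-> S2 -p-> S0  → end S0, rejected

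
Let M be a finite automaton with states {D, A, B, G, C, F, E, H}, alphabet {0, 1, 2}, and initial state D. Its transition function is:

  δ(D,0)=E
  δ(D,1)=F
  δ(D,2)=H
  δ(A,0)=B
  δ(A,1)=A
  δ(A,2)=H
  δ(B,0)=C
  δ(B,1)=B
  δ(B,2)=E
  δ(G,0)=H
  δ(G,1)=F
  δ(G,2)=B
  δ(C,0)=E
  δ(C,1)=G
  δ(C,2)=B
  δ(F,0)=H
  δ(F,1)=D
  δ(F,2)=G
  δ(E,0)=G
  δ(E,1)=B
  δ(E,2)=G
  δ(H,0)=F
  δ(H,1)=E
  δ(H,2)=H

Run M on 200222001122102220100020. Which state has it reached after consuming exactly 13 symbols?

F

D → H → F → H → H → H → H → F → H → E → B → E → G → F
After 13 symbols: F.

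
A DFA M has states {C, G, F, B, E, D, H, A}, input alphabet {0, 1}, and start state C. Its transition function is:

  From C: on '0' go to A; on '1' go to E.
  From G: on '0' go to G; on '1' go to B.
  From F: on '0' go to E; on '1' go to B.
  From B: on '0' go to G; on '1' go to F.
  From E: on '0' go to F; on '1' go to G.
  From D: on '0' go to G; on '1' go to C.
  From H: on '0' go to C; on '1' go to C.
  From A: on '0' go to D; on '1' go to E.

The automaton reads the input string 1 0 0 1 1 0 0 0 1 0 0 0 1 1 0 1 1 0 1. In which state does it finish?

C → E → F → E → G → B → G → G → G → B → G → G → G → B → F → E → G → B → G → B

B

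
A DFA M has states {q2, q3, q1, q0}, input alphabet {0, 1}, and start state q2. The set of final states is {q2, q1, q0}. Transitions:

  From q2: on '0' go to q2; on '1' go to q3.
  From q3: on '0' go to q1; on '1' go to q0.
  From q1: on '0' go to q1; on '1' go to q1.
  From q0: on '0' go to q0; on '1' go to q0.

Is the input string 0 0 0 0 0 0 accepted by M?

Trace: q2 -0-> q2 -0-> q2 -0-> q2 -0-> q2 -0-> q2 -0-> q2
End state q2 is accepting.

Yes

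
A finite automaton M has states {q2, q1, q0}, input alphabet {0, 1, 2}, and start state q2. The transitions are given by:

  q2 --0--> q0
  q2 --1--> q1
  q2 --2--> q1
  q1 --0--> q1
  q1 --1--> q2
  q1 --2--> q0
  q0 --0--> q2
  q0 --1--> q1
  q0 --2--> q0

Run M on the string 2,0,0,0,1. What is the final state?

q2

q2 → q1 → q1 → q1 → q1 → q2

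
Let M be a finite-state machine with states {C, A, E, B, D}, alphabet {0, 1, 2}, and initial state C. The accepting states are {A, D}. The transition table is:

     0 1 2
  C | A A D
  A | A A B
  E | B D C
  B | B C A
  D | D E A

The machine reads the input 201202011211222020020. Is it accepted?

start at C
read '2': C → D
read '0': D → D
read '1': D → E
read '2': E → C
read '0': C → A
read '2': A → B
read '0': B → B
read '1': B → C
read '1': C → A
read '2': A → B
read '1': B → C
read '1': C → A
read '2': A → B
read '2': B → A
read '2': A → B
read '0': B → B
read '2': B → A
read '0': A → A
read '0': A → A
read '2': A → B
read '0': B → B
End state B is not accepting.

No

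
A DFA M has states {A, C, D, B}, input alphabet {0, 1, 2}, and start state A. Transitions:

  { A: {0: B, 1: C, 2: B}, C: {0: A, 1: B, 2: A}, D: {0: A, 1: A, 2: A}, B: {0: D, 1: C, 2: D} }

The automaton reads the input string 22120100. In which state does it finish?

A → B → D → A → B → D → A → B → D

D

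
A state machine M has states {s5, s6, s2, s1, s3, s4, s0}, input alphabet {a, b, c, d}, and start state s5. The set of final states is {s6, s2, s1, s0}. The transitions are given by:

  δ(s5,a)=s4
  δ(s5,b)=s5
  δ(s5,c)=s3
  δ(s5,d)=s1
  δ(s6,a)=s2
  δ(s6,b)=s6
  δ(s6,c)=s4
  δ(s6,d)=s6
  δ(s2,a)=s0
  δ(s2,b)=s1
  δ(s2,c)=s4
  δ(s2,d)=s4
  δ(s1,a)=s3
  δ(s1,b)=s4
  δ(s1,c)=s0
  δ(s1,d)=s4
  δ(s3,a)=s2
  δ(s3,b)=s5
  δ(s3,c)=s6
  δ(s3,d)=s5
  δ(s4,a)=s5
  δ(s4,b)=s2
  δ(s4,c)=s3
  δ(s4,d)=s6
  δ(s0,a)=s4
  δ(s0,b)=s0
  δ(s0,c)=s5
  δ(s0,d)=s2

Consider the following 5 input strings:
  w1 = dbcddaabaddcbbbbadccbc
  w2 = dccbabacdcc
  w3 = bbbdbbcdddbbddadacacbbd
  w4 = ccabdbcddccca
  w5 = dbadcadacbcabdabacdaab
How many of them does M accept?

1

w1: s5 → s1 → s4 → s3 → s5 → s1 → s3 → s2 → s1 → s3 → s5 → s1 → s0 → s0 → s0 → s0 → s0 → s4 → s6 → s4 → s3 → s5 → s3  → end s3, rejected
w2: s5 → s1 → s0 → s5 → s5 → s4 → s2 → s0 → s5 → s1 → s0 → s5  → end s5, rejected
w3: s5 → s5 → s5 → s5 → s1 → s4 → s2 → s4 → s6 → s6 → s6 → s6 → s6 → s6 → s6 → s2 → s4 → s5 → s3 → s2 → s4 → s2 → s1 → s4  → end s4, rejected
w4: s5 → s3 → s6 → s2 → s1 → s4 → s2 → s4 → s6 → s6 → s4 → s3 → s6 → s2  → end s2, accepted
w5: s5 → s1 → s4 → s5 → s1 → s0 → s4 → s6 → s2 → s4 → s2 → s4 → s5 → s5 → s1 → s3 → s5 → s4 → s3 → s5 → s4 → s5 → s5  → end s5, rejected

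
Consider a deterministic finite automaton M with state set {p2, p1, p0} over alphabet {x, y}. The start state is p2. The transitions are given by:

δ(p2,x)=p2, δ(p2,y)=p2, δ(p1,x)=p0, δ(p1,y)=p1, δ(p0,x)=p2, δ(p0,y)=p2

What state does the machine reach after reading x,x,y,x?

start at p2
read 'x': p2 → p2
read 'x': p2 → p2
read 'y': p2 → p2
read 'x': p2 → p2

p2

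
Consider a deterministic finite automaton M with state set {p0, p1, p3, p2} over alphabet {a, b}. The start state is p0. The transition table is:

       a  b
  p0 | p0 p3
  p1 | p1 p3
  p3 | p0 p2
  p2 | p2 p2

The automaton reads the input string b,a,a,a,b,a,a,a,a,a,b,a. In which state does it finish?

p0 → p3 → p0 → p0 → p0 → p3 → p0 → p0 → p0 → p0 → p0 → p3 → p0

p0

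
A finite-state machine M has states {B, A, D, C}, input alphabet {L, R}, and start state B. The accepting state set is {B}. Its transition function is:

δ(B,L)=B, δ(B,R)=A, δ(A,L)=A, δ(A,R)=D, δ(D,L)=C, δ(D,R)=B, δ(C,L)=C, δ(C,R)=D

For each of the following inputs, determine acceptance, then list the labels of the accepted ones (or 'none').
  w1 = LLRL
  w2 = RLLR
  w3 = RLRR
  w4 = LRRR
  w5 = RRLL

w1: Trace: B -L-> B -L-> B -R-> A -L-> A  → end A, rejected
w2: Trace: B -R-> A -L-> A -L-> A -R-> D  → end D, rejected
w3: Trace: B -R-> A -L-> A -R-> D -R-> B  → end B, accepted
w4: Trace: B -L-> B -R-> A -R-> D -R-> B  → end B, accepted
w5: Trace: B -R-> A -R-> D -L-> C -L-> C  → end C, rejected

w3, w4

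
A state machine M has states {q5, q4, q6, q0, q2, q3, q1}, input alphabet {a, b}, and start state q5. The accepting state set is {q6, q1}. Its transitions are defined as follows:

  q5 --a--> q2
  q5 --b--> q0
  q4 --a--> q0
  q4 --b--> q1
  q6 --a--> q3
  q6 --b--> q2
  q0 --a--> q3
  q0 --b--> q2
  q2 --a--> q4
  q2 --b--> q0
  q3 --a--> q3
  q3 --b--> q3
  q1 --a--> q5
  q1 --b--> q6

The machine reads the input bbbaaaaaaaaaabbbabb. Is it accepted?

No

q5 → q0 → q2 → q0 → q3 → q3 → q3 → q3 → q3 → q3 → q3 → q3 → q3 → q3 → q3 → q3 → q3 → q3 → q3 → q3
End state q3 is not accepting.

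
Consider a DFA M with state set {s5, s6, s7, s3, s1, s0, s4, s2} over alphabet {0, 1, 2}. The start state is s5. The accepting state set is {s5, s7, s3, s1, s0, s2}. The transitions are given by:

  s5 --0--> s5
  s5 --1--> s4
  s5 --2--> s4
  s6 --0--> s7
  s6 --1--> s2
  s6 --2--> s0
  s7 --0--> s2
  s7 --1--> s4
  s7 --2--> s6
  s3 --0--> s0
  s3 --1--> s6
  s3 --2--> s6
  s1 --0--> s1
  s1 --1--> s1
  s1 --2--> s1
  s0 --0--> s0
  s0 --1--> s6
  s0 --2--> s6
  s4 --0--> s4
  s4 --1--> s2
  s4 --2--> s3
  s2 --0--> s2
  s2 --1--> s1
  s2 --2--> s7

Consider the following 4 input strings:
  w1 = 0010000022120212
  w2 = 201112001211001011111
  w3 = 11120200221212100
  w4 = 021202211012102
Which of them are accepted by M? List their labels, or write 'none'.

w1, w2, w3, w4

w1:
  start at s5
  read '0': s5 → s5
  read '0': s5 → s5
  read '1': s5 → s4
  read '0': s4 → s4
  read '0': s4 → s4
  read '0': s4 → s4
  read '0': s4 → s4
  read '0': s4 → s4
  read '2': s4 → s3
  read '2': s3 → s6
  read '1': s6 → s2
  read '2': s2 → s7
  read '0': s7 → s2
  read '2': s2 → s7
  read '1': s7 → s4
  read '2': s4 → s3
  end s3, accepted
w2:
  start at s5
  read '2': s5 → s4
  read '0': s4 → s4
  read '1': s4 → s2
  read '1': s2 → s1
  read '1': s1 → s1
  read '2': s1 → s1
  read '0': s1 → s1
  read '0': s1 → s1
  read '1': s1 → s1
  read '2': s1 → s1
  read '1': s1 → s1
  read '1': s1 → s1
  read '0': s1 → s1
  read '0': s1 → s1
  read '1': s1 → s1
  read '0': s1 → s1
  read '1': s1 → s1
  read '1': s1 → s1
  read '1': s1 → s1
  read '1': s1 → s1
  read '1': s1 → s1
  end s1, accepted
w3:
  start at s5
  read '1': s5 → s4
  read '1': s4 → s2
  read '1': s2 → s1
  read '2': s1 → s1
  read '0': s1 → s1
  read '2': s1 → s1
  read '0': s1 → s1
  read '0': s1 → s1
  read '2': s1 → s1
  read '2': s1 → s1
  read '1': s1 → s1
  read '2': s1 → s1
  read '1': s1 → s1
  read '2': s1 → s1
  read '1': s1 → s1
  read '0': s1 → s1
  read '0': s1 → s1
  end s1, accepted
w4:
  start at s5
  read '0': s5 → s5
  read '2': s5 → s4
  read '1': s4 → s2
  read '2': s2 → s7
  read '0': s7 → s2
  read '2': s2 → s7
  read '2': s7 → s6
  read '1': s6 → s2
  read '1': s2 → s1
  read '0': s1 → s1
  read '1': s1 → s1
  read '2': s1 → s1
  read '1': s1 → s1
  read '0': s1 → s1
  read '2': s1 → s1
  end s1, accepted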